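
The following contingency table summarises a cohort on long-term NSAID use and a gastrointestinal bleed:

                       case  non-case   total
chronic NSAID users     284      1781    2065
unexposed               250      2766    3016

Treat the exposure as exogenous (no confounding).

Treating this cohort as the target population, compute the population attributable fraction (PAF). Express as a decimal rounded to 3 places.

p₁ = P(outcome | exposed) = 284/2065 = 0.13753
p₀ = P(outcome | unexposed) = 250/3016 = 0.082891
Exposure prevalence π = 2065/5081 = 0.40642; overall risk P(Y=1) = 0.1051.
Under exogeneity, PAF = [P(Y=1) − p₀]/P(Y=1).
PAF = (0.1051 − 0.082891) / 0.1051 ≈ 0.2113

PAF ≈ 0.211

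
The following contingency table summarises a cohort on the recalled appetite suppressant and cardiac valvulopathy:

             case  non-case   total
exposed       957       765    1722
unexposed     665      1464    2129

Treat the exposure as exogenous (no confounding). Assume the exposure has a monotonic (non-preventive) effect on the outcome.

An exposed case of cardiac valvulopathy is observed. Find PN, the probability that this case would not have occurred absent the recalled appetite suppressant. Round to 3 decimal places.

p₁ = P(outcome | exposed) = 957/1722 = 0.55575
p₀ = P(outcome | unexposed) = 665/2129 = 0.31235
Under exogeneity and monotonicity, PN = (p₁ − p₀)/p₁.
PN = (0.55575 − 0.31235) / 0.55575 ≈ 0.4380

PN ≈ 0.438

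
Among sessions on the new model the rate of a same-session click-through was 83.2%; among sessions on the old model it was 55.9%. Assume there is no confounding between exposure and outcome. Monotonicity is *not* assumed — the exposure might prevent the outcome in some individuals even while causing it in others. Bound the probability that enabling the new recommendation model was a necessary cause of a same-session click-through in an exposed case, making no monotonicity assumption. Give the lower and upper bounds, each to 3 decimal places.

p₁ = 0.832, p₀ = 0.559.
Under exogeneity alone the bounds on PN are max{0,(p₁−p₀)/p₁} ≤ PN ≤ min{1,(1−p₀)/p₁}.
  lower = (p₁ − p₀)/p₁ = 0.273 / 0.832 ≈ 0.3281
  upper = min{1, (1 − p₀)/p₁} = 0.441 / 0.832 ≈ 0.5300

0.328 ≤ PN ≤ 0.530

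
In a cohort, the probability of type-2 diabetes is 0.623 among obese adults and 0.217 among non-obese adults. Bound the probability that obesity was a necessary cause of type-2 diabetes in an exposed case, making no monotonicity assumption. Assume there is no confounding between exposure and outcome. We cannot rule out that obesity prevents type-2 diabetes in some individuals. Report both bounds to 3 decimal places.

0.652 ≤ PN ≤ 1.000

Let p₁ = 0.623, p₀ = 0.217.
Under exogeneity alone the bounds on PN are max{0,(p₁−p₀)/p₁} ≤ PN ≤ min{1,(1−p₀)/p₁}.
  lower = (p₁ − p₀)/p₁ = 0.406 / 0.623 ≈ 0.6517
  upper = min{1, (1 − p₀)/p₁} = 0.783 / 0.623 ≈ 1.2568 → capped at 1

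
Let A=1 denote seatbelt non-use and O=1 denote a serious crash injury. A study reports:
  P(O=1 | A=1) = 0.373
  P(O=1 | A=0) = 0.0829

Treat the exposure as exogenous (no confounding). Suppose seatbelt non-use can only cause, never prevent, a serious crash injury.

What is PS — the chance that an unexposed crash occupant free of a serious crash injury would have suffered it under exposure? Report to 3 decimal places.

Let p₁ = 0.373, p₀ = 0.0829.
Under exogeneity and monotonicity, PS = (p₁ − p₀) / (1 − p₀).
PS = (0.373 − 0.0829) / (1 − 0.0829) = 0.2901 / 0.9171 ≈ 0.3163

PS ≈ 0.316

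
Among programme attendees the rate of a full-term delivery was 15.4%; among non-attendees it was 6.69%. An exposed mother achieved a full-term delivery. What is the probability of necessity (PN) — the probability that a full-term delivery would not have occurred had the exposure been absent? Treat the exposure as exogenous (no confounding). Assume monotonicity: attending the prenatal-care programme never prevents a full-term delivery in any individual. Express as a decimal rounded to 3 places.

PN ≈ 0.566

p₁ = 0.154, p₀ = 0.0669.
Under exogeneity and monotonicity, PN = (p₁ − p₀) / p₁.
PN = (0.154 − 0.0669) / 0.154 = 0.0871 / 0.154 ≈ 0.5656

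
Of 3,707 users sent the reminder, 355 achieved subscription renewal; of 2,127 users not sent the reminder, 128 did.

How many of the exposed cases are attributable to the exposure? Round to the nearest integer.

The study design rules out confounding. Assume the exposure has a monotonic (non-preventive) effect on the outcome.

p₁ = P(outcome | exposed) = 355/3707 = 0.095765
p₀ = P(outcome | unexposed) = 128/2127 = 0.060179
PN = (p₁ − p₀)/p₁ = (0.095765 − 0.060179) / 0.095765 ≈ 0.37160.
Attributable cases ≈ PN × (exposed cases) = 0.37160 × 355 ≈ 131.92.

about 132 cases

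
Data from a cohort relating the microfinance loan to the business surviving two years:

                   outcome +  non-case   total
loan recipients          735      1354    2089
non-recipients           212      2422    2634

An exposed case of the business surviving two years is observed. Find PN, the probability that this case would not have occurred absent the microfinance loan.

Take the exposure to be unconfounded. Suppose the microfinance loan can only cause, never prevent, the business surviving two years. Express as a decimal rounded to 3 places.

PN ≈ 0.771

p₁ = P(outcome | exposed) = 735/2089 = 0.35184
p₀ = P(outcome | unexposed) = 212/2634 = 0.080486
Under exogeneity and monotonicity, PN = (p₁ − p₀)/p₁.
PN = (0.35184 − 0.080486) / 0.35184 ≈ 0.7712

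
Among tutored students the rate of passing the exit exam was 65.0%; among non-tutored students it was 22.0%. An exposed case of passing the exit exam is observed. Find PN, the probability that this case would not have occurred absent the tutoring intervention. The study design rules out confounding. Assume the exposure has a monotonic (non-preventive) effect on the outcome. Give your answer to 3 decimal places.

PN ≈ 0.662

p₁ = 0.65, p₀ = 0.22.
Under exogeneity and monotonicity, PN = (p₁ − p₀) / p₁.
PN = (0.65 − 0.22) / 0.65 = 0.43 / 0.65 ≈ 0.6615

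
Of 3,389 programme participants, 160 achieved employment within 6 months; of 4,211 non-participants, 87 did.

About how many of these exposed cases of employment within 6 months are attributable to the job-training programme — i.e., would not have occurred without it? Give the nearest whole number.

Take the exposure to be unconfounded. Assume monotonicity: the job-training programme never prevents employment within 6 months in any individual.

p₁ = P(outcome | exposed) = 160/3389 = 0.047212
p₀ = P(outcome | unexposed) = 87/4211 = 0.02066
PN = (p₁ − p₀)/p₁ = (0.047212 − 0.02066) / 0.047212 ≈ 0.56239.
Attributable cases ≈ PN × (exposed cases) = 0.56239 × 160 ≈ 89.98.

about 90 cases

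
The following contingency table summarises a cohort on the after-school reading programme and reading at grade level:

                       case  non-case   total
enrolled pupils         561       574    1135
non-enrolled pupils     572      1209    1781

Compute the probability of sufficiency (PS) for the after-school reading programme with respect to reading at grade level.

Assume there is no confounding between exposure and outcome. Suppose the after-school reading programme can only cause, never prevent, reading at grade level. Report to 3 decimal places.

PS ≈ 0.255

p₁ = P(outcome | exposed) = 561/1135 = 0.49427
p₀ = P(outcome | unexposed) = 572/1781 = 0.32117
Under exogeneity and monotonicity, PS = (p₁ − p₀)/(1 − p₀).
PS = (0.49427 − 0.32117) / 0.67883 ≈ 0.2550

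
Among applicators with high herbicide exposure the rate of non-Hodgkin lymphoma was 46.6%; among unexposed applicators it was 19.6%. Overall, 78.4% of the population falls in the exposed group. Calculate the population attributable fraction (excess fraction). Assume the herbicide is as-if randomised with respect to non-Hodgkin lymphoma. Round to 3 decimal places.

PAF ≈ 0.519

p₁ = 0.466, p₀ = 0.196.
Overall risk P(Y=1) = π·p₁ + (1−π)·p₀ = 0.784×0.466 + 0.216×0.196 = 0.40768.
Under exogeneity, PAF = [P(Y=1) − p₀] / P(Y=1).
PAF = (0.40768 − 0.196) / 0.40768 ≈ 0.5192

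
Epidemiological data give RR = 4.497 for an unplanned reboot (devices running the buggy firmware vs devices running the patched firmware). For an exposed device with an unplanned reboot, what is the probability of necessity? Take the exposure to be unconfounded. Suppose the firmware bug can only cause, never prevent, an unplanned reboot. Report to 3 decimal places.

Under exogeneity and monotonicity, PN = (RR − 1) / RR = 1 − 1/RR.
PN = (4.497 − 1) / 4.497 = 3.497 / 4.497 ≈ 0.7776

PN ≈ 0.778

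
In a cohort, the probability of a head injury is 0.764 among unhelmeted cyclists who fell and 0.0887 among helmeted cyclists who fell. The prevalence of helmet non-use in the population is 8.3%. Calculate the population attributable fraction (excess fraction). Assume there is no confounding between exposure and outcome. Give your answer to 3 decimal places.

Let p₁ = 0.764, p₀ = 0.0887.
Overall risk P(Y=1) = π·p₁ + (1−π)·p₀ = 0.083×0.764 + 0.917×0.0887 = 0.14475.
Under exogeneity, PAF = [P(Y=1) − p₀] / P(Y=1).
PAF = (0.14475 − 0.0887) / 0.14475 ≈ 0.3872

PAF ≈ 0.387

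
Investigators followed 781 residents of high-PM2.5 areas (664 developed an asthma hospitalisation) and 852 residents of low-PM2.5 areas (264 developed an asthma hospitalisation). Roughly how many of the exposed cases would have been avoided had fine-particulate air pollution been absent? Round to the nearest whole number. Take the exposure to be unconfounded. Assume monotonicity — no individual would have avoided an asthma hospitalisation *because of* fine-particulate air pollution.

about 422 cases

p₁ = P(outcome | exposed) = 664/781 = 0.85019
p₀ = P(outcome | unexposed) = 264/852 = 0.30986
PN = (p₁ − p₀)/p₁ = (0.85019 − 0.30986) / 0.85019 ≈ 0.63554.
Attributable cases ≈ PN × (exposed cases) = 0.63554 × 664 ≈ 422.00.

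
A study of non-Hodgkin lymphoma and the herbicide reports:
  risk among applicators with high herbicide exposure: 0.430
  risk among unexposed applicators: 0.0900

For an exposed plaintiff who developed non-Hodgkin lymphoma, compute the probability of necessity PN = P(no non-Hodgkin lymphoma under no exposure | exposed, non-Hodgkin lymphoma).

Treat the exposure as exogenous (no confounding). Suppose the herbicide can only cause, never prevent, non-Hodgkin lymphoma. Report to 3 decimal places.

PN ≈ 0.791

Let p₁ = 0.43, p₀ = 0.09.
Under exogeneity and monotonicity, PN = (p₁ − p₀) / p₁.
PN = (0.43 − 0.09) / 0.43 = 0.34 / 0.43 ≈ 0.7907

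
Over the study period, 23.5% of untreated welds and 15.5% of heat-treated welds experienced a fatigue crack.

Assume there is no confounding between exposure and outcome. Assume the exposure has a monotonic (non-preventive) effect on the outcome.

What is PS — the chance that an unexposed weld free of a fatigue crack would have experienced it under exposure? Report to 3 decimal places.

PS ≈ 0.095

p₁ = 0.235, p₀ = 0.155.
Under exogeneity and monotonicity, PS = (p₁ − p₀) / (1 − p₀).
PS = (0.235 − 0.155) / (1 − 0.155) = 0.08 / 0.845 ≈ 0.0947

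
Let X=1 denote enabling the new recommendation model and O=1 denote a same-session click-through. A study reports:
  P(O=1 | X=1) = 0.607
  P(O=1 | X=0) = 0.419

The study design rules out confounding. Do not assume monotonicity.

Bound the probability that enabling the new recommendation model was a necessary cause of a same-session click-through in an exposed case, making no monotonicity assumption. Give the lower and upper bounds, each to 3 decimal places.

0.310 ≤ PN ≤ 0.957

Let p₁ = 0.607, p₀ = 0.419.
Under exogeneity alone the bounds on PN are max{0,(p₁−p₀)/p₁} ≤ PN ≤ min{1,(1−p₀)/p₁}.
  lower = (p₁ − p₀)/p₁ = 0.188 / 0.607 ≈ 0.3097
  upper = min{1, (1 − p₀)/p₁} = 0.581 / 0.607 ≈ 0.9572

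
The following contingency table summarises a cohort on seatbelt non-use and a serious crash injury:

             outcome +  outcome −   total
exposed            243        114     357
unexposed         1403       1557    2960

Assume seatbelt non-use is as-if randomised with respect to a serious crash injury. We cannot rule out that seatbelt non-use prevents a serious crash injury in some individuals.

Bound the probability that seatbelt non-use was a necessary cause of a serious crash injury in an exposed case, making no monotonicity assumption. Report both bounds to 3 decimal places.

p₁ = P(outcome | exposed) = 243/357 = 0.68067
p₀ = P(outcome | unexposed) = 1403/2960 = 0.47399
Under exogeneity alone the bounds on PN are max{0,(p₁−p₀)/p₁} ≤ PN ≤ min{1,(1−p₀)/p₁}.
  lower = (p₁ − p₀)/p₁ = 0.20669 / 0.68067 ≈ 0.3036
  upper = min{1, (1 − p₀)/p₁} = 0.52601 / 0.68067 ≈ 0.7728

0.304 ≤ PN ≤ 0.773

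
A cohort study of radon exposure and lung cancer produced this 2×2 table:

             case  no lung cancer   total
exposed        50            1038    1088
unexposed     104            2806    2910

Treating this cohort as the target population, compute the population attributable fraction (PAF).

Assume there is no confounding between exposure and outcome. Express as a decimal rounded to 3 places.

p₁ = P(outcome | exposed) = 50/1088 = 0.045956
p₀ = P(outcome | unexposed) = 104/2910 = 0.035739
Exposure prevalence π = 1088/3998 = 0.27214; overall risk P(Y=1) = 0.038519.
Under exogeneity, PAF = [P(Y=1) − p₀]/P(Y=1).
PAF = (0.038519 − 0.035739) / 0.038519 ≈ 0.0722

PAF ≈ 0.072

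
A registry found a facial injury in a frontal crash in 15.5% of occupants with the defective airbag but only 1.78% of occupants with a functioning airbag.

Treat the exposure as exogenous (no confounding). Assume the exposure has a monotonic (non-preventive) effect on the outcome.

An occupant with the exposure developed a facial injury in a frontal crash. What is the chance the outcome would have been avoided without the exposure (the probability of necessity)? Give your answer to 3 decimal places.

p₁ = 0.155, p₀ = 0.0178.
Under exogeneity and monotonicity, PN = (p₁ − p₀) / p₁.
PN = (0.155 − 0.0178) / 0.155 = 0.1372 / 0.155 ≈ 0.8852

PN ≈ 0.885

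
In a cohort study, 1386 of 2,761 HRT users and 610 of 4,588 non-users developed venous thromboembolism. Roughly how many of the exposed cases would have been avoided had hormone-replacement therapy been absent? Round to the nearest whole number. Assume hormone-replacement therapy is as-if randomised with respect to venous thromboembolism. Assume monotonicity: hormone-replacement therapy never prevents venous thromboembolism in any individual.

p₁ = P(outcome | exposed) = 1386/2761 = 0.50199
p₀ = P(outcome | unexposed) = 610/4588 = 0.13296
PN = (p₁ − p₀)/p₁ = (0.50199 − 0.13296) / 0.50199 ≈ 0.73514.
Attributable cases ≈ PN × (exposed cases) = 0.73514 × 1386 ≈ 1018.91.

about 1019 cases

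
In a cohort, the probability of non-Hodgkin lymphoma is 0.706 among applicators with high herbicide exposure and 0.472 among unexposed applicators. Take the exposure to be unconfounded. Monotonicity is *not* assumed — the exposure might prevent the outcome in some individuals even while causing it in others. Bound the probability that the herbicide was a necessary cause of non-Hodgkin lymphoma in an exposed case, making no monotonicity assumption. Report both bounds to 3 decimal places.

Let p₁ = 0.706, p₀ = 0.472.
Under exogeneity alone the bounds on PN are max{0,(p₁−p₀)/p₁} ≤ PN ≤ min{1,(1−p₀)/p₁}.
  lower = (p₁ − p₀)/p₁ = 0.234 / 0.706 ≈ 0.3314
  upper = min{1, (1 − p₀)/p₁} = 0.528 / 0.706 ≈ 0.7479

0.331 ≤ PN ≤ 0.748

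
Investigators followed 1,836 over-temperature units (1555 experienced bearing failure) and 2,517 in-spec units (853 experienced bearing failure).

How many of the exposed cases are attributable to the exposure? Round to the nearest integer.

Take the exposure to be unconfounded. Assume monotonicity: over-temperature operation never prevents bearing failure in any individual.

p₁ = P(outcome | exposed) = 1555/1836 = 0.84695
p₀ = P(outcome | unexposed) = 853/2517 = 0.3389
PN = (p₁ − p₀)/p₁ = (0.84695 − 0.3389) / 0.84695 ≈ 0.59986.
Attributable cases ≈ PN × (exposed cases) = 0.59986 × 1555 ≈ 932.79.

about 933 cases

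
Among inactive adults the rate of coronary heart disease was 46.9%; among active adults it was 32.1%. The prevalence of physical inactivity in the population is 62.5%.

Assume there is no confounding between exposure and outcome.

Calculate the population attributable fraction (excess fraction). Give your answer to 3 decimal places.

p₁ = 0.469, p₀ = 0.321.
Overall risk P(Y=1) = π·p₁ + (1−π)·p₀ = 0.625×0.469 + 0.375×0.321 = 0.4135.
Under exogeneity, PAF = [P(Y=1) − p₀] / P(Y=1).
PAF = (0.4135 − 0.321) / 0.4135 ≈ 0.2237

PAF ≈ 0.224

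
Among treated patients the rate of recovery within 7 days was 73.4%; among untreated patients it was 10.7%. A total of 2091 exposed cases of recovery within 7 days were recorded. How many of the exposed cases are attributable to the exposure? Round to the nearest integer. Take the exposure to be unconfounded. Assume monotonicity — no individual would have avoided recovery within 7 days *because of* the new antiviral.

about 1786 cases

p₁ = 0.734, p₀ = 0.107.
PN = (p₁ − p₀)/p₁ = (0.734 − 0.107) / 0.734 ≈ 0.85422.
Attributable cases ≈ PN × (exposed cases) = 0.85422 × 2091 ≈ 1786.18.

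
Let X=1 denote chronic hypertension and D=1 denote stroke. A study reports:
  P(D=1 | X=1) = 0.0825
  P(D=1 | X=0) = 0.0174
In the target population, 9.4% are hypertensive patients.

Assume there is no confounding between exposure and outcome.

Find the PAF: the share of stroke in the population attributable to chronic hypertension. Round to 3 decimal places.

PAF ≈ 0.260

Let p₁ = 0.0825, p₀ = 0.0174.
Overall risk P(Y=1) = π·p₁ + (1−π)·p₀ = 0.094×0.0825 + 0.906×0.0174 = 0.023519.
Under exogeneity, PAF = [P(Y=1) − p₀] / P(Y=1).
PAF = (0.023519 − 0.0174) / 0.023519 ≈ 0.2602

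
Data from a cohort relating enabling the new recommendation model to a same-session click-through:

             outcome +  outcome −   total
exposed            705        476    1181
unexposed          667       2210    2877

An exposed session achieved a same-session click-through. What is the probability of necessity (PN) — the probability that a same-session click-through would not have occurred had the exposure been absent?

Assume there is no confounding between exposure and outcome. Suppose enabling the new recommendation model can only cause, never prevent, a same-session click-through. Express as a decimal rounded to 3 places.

p₁ = P(outcome | exposed) = 705/1181 = 0.59695
p₀ = P(outcome | unexposed) = 667/2877 = 0.23184
Under exogeneity and monotonicity, PN = (p₁ − p₀) / p₁.
PN = (0.59695 − 0.23184) / 0.59695 = 0.36511 / 0.59695 ≈ 0.6116

PN ≈ 0.612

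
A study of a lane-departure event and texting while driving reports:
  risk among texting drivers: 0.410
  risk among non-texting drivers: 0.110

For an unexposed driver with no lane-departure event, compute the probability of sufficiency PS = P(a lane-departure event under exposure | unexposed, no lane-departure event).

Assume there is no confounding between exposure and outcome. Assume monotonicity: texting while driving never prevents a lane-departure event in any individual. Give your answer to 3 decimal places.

Let p₁ = 0.41, p₀ = 0.11.
Under exogeneity and monotonicity, PS = (p₁ − p₀) / (1 − p₀).
PS = (0.41 − 0.11) / (1 − 0.11) = 0.3 / 0.89 ≈ 0.3371

PS ≈ 0.337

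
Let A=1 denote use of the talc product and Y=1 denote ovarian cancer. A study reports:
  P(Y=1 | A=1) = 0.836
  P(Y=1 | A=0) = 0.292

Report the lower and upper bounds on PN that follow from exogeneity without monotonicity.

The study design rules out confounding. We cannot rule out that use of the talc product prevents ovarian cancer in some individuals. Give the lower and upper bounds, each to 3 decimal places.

0.651 ≤ PN ≤ 0.847

Let p₁ = 0.836, p₀ = 0.292.
Under exogeneity alone the bounds on PN are max{0,(p₁−p₀)/p₁} ≤ PN ≤ min{1,(1−p₀)/p₁}.
  lower = (p₁ − p₀)/p₁ = 0.544 / 0.836 ≈ 0.6507
  upper = min{1, (1 − p₀)/p₁} = 0.708 / 0.836 ≈ 0.8469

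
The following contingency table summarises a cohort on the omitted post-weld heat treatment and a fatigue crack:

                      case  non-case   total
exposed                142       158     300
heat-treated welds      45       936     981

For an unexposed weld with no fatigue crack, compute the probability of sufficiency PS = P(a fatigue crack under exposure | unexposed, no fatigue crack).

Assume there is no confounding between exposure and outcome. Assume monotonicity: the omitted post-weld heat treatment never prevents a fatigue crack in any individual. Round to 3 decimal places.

p₁ = P(outcome | exposed) = 142/300 = 0.47333
p₀ = P(outcome | unexposed) = 45/981 = 0.045872
Under exogeneity and monotonicity, PS = (p₁ − p₀)/(1 − p₀).
PS = (0.47333 − 0.045872) / 0.95413 ≈ 0.4480

PS ≈ 0.448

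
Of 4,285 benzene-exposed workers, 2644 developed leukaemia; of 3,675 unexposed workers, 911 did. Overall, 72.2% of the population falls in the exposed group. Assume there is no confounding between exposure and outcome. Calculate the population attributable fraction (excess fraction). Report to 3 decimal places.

p₁ = P(outcome | exposed) = 2644/4285 = 0.61704
p₀ = P(outcome | unexposed) = 911/3675 = 0.24789
Overall risk P(Y=1) = π·p₁ + (1−π)·p₀ = 0.722×0.61704 + 0.278×0.24789 = 0.51441.
Under exogeneity, PAF = [P(Y=1) − p₀] / P(Y=1).
PAF = (0.51441 − 0.24789) / 0.51441 ≈ 0.5181

PAF ≈ 0.518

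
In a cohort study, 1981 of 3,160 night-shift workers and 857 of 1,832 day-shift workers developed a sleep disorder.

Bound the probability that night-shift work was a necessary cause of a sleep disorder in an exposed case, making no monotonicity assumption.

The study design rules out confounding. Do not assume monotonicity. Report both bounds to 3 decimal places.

p₁ = P(outcome | exposed) = 1981/3160 = 0.6269
p₀ = P(outcome | unexposed) = 857/1832 = 0.46779
Under exogeneity alone the bounds on PN are max{0,(p₁−p₀)/p₁} ≤ PN ≤ min{1,(1−p₀)/p₁}.
  lower = (p₁ − p₀)/p₁ = 0.1591 / 0.6269 ≈ 0.2538
  upper = min{1, (1 − p₀)/p₁} = 0.53221 / 0.6269 ≈ 0.8489

0.254 ≤ PN ≤ 0.849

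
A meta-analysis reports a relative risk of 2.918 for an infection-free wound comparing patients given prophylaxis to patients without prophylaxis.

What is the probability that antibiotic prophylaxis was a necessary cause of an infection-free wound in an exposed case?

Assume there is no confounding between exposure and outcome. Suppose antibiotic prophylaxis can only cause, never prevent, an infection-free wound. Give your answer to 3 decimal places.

PN ≈ 0.657

Under exogeneity and monotonicity, PN = (RR − 1) / RR = 1 − 1/RR.
PN = (2.918 − 1) / 2.918 = 1.918 / 2.918 ≈ 0.6573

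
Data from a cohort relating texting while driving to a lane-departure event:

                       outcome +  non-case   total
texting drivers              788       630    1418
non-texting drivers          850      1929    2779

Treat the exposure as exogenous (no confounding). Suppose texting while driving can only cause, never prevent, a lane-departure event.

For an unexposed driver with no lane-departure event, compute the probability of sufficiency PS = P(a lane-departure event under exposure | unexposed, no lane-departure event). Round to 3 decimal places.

PS ≈ 0.360

p₁ = P(outcome | exposed) = 788/1418 = 0.55571
p₀ = P(outcome | unexposed) = 850/2779 = 0.30587
Under exogeneity and monotonicity, PS = (p₁ − p₀)/(1 − p₀).
PS = (0.55571 − 0.30587) / 0.69413 ≈ 0.3599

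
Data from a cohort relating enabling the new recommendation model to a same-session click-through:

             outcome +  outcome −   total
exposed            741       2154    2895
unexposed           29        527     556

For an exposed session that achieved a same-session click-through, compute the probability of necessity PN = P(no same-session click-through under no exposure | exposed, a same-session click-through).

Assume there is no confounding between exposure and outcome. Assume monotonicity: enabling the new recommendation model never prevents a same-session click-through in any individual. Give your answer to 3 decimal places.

p₁ = P(outcome | exposed) = 741/2895 = 0.25596
p₀ = P(outcome | unexposed) = 29/556 = 0.052158
Under exogeneity and monotonicity, PN = (p₁ − p₀)/p₁.
PN = (0.25596 − 0.052158) / 0.25596 ≈ 0.7962

PN ≈ 0.796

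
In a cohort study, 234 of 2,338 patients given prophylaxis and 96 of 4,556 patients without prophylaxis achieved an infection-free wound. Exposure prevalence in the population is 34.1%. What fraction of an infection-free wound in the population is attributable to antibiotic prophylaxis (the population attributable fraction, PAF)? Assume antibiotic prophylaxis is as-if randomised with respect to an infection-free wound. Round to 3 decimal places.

p₁ = P(outcome | exposed) = 234/2338 = 0.10009
p₀ = P(outcome | unexposed) = 96/4556 = 0.021071
Overall risk P(Y=1) = π·p₁ + (1−π)·p₀ = 0.341×0.10009 + 0.659×0.021071 = 0.048015.
Under exogeneity, PAF = [P(Y=1) − p₀] / P(Y=1).
PAF = (0.048015 − 0.021071) / 0.048015 ≈ 0.5612

PAF ≈ 0.561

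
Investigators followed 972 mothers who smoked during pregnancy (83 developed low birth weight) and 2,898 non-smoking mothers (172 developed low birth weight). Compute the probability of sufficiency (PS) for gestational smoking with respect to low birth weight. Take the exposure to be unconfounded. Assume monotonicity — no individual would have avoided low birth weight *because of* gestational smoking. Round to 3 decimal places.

p₁ = P(outcome | exposed) = 83/972 = 0.085391
p₀ = P(outcome | unexposed) = 172/2898 = 0.059351
Under exogeneity and monotonicity, PS = (p₁ − p₀) / (1 − p₀).
PS = (0.085391 − 0.059351) / (1 − 0.059351) = 0.02604 / 0.94065 ≈ 0.0277

PS ≈ 0.028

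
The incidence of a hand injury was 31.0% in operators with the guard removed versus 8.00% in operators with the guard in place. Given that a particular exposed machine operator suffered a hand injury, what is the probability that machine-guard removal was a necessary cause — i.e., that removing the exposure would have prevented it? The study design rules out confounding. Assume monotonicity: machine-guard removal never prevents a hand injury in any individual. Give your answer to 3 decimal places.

p₁ = 0.31, p₀ = 0.08.
Under exogeneity and monotonicity, PN = (p₁ − p₀) / p₁.
PN = (0.31 − 0.08) / 0.31 = 0.23 / 0.31 ≈ 0.7419

PN ≈ 0.742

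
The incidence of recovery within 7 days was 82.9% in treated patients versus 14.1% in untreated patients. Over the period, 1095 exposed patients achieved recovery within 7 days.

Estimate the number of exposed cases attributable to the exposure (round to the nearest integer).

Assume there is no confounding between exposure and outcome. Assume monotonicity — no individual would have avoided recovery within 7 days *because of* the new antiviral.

about 909 cases

p₁ = 0.829, p₀ = 0.141.
PN = (p₁ − p₀)/p₁ = (0.829 − 0.141) / 0.829 ≈ 0.82992.
Attributable cases ≈ PN × (exposed cases) = 0.82992 × 1095 ≈ 908.76.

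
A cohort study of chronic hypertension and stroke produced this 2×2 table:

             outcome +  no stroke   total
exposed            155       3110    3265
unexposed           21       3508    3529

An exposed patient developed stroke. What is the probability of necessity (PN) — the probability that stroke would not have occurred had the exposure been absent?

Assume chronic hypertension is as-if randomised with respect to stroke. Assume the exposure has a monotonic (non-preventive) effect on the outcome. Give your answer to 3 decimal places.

PN ≈ 0.875

p₁ = P(outcome | exposed) = 155/3265 = 0.047473
p₀ = P(outcome | unexposed) = 21/3529 = 0.0059507
Under exogeneity and monotonicity, PN = (p₁ − p₀) / p₁.
PN = (0.047473 − 0.0059507) / 0.047473 = 0.041523 / 0.047473 ≈ 0.8747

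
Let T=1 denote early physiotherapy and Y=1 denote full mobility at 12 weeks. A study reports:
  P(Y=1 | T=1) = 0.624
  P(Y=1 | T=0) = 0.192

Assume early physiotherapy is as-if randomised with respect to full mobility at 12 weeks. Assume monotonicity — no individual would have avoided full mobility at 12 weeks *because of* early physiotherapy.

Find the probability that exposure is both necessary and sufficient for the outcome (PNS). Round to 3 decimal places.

PNS ≈ 0.432

Let p₁ = 0.624, p₀ = 0.192.
Under exogeneity and monotonicity, PNS = p₁ − p₀.
PNS = 0.624 − 0.192 = 0.432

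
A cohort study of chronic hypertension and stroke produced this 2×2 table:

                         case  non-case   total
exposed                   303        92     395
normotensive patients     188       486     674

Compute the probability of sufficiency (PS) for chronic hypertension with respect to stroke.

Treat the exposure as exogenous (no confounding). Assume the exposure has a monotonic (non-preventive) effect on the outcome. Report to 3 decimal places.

PS ≈ 0.677

p₁ = P(outcome | exposed) = 303/395 = 0.76709
p₀ = P(outcome | unexposed) = 188/674 = 0.27893
Under exogeneity and monotonicity, PS = (p₁ − p₀)/(1 − p₀).
PS = (0.76709 − 0.27893) / 0.72107 ≈ 0.6770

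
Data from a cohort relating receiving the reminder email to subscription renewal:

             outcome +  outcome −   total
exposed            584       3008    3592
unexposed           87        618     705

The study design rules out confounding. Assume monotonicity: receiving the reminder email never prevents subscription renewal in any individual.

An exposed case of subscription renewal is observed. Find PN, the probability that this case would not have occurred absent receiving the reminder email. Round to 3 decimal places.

p₁ = P(outcome | exposed) = 584/3592 = 0.16258
p₀ = P(outcome | unexposed) = 87/705 = 0.1234
Under exogeneity and monotonicity, PN = (p₁ − p₀)/p₁.
PN = (0.16258 − 0.1234) / 0.16258 ≈ 0.2410

PN ≈ 0.241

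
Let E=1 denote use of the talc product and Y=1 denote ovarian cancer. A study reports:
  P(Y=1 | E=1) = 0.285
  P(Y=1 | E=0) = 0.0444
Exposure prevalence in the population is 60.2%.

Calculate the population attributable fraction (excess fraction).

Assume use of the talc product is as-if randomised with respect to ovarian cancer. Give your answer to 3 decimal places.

PAF ≈ 0.765

Let p₁ = 0.285, p₀ = 0.0444.
Overall risk P(Y=1) = π·p₁ + (1−π)·p₀ = 0.602×0.285 + 0.398×0.0444 = 0.18924.
Under exogeneity, PAF = [P(Y=1) − p₀] / P(Y=1).
PAF = (0.18924 − 0.0444) / 0.18924 ≈ 0.7654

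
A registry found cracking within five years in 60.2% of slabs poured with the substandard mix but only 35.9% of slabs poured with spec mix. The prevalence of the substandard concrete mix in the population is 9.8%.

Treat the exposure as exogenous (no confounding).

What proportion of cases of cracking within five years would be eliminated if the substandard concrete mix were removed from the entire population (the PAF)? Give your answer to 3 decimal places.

PAF ≈ 0.062

p₁ = 0.602, p₀ = 0.359.
Overall risk P(Y=1) = π·p₁ + (1−π)·p₀ = 0.098×0.602 + 0.902×0.359 = 0.38281.
Under exogeneity, PAF = [P(Y=1) − p₀] / P(Y=1).
PAF = (0.38281 − 0.359) / 0.38281 ≈ 0.0622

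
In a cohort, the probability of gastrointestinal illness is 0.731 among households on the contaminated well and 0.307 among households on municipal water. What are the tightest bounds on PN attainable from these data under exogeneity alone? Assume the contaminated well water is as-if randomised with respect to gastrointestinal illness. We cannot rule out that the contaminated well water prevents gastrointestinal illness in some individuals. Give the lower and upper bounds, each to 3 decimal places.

0.580 ≤ PN ≤ 0.948

Let p₁ = 0.731, p₀ = 0.307.
Under exogeneity alone the bounds on PN are max{0,(p₁−p₀)/p₁} ≤ PN ≤ min{1,(1−p₀)/p₁}.
  lower = (p₁ − p₀)/p₁ = 0.424 / 0.731 ≈ 0.5800
  upper = min{1, (1 − p₀)/p₁} = 0.693 / 0.731 ≈ 0.9480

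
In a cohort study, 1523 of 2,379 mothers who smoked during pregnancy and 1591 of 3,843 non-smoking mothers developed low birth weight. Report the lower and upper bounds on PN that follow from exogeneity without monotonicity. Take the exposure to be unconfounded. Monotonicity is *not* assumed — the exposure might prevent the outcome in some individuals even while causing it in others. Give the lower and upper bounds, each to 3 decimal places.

0.353 ≤ PN ≤ 0.915

p₁ = P(outcome | exposed) = 1523/2379 = 0.64018
p₀ = P(outcome | unexposed) = 1591/3843 = 0.414
Under exogeneity alone the bounds on PN are max{0,(p₁−p₀)/p₁} ≤ PN ≤ min{1,(1−p₀)/p₁}.
  lower = (p₁ − p₀)/p₁ = 0.22619 / 0.64018 ≈ 0.3533
  upper = min{1, (1 − p₀)/p₁} = 0.586 / 0.64018 ≈ 0.9154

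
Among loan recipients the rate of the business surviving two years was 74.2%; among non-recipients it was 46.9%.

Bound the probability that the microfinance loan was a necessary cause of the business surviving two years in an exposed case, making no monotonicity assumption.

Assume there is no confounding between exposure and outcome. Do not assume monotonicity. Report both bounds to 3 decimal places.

p₁ = 0.742, p₀ = 0.469.
Under exogeneity alone the bounds on PN are max{0,(p₁−p₀)/p₁} ≤ PN ≤ min{1,(1−p₀)/p₁}.
  lower = (p₁ − p₀)/p₁ = 0.273 / 0.742 ≈ 0.3679
  upper = min{1, (1 − p₀)/p₁} = 0.531 / 0.742 ≈ 0.7156

0.368 ≤ PN ≤ 0.716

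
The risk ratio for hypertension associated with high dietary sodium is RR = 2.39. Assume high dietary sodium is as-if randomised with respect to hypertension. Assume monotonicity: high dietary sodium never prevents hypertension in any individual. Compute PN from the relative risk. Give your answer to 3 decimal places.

Under exogeneity and monotonicity, PN = (RR − 1) / RR = 1 − 1/RR.
PN = (2.39 − 1) / 2.39 = 1.39 / 2.39 ≈ 0.5816

PN ≈ 0.582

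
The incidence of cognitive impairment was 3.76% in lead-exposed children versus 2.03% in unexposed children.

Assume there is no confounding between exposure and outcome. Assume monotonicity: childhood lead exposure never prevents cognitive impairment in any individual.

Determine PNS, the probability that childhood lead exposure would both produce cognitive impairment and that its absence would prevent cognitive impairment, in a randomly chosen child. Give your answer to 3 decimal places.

p₁ = 0.0376, p₀ = 0.0203.
Under exogeneity and monotonicity, PNS = p₁ − p₀.
PNS = 0.0376 − 0.0203 = 0.0173

PNS ≈ 0.017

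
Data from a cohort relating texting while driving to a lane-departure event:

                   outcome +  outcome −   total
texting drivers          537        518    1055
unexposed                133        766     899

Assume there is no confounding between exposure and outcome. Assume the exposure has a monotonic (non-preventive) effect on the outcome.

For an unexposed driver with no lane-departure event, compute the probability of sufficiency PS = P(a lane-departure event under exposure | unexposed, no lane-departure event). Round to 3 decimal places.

p₁ = P(outcome | exposed) = 537/1055 = 0.509
p₀ = P(outcome | unexposed) = 133/899 = 0.14794
Under exogeneity and monotonicity, PS = (p₁ − p₀) / (1 − p₀).
PS = (0.509 − 0.14794) / (1 − 0.14794) = 0.36106 / 0.85206 ≈ 0.4238

PS ≈ 0.424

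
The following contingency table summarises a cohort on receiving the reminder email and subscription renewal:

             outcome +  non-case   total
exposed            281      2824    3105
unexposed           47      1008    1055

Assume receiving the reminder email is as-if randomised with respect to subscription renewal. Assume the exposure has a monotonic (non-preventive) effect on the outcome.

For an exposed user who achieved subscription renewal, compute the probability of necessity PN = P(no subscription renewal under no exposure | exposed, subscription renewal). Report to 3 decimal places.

p₁ = P(outcome | exposed) = 281/3105 = 0.090499
p₀ = P(outcome | unexposed) = 47/1055 = 0.04455
Under exogeneity and monotonicity, PN = (p₁ − p₀) / p₁.
PN = (0.090499 − 0.04455) / 0.090499 = 0.045949 / 0.090499 ≈ 0.5077

PN ≈ 0.508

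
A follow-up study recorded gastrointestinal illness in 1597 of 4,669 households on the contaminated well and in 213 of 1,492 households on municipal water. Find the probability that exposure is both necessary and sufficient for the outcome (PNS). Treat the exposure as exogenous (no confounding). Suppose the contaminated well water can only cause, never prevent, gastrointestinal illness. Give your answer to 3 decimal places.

PNS ≈ 0.199

p₁ = P(outcome | exposed) = 1597/4669 = 0.34204
p₀ = P(outcome | unexposed) = 213/1492 = 0.14276
Under exogeneity and monotonicity, PNS = p₁ − p₀.
PNS = 0.34204 − 0.14276 = 0.19928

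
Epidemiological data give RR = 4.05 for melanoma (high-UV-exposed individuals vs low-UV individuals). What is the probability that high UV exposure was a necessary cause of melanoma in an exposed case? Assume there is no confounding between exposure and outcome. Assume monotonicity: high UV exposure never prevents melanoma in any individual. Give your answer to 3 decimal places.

Under exogeneity and monotonicity, PN = (RR − 1) / RR = 1 − 1/RR.
PN = (4.05 − 1) / 4.05 = 3.05 / 4.05 ≈ 0.7531

PN ≈ 0.753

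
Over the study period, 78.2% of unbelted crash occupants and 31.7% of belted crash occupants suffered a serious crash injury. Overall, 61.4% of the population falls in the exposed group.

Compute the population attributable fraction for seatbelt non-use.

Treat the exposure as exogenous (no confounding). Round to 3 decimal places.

p₁ = 0.782, p₀ = 0.317.
Overall risk P(Y=1) = π·p₁ + (1−π)·p₀ = 0.614×0.782 + 0.386×0.317 = 0.60251.
Under exogeneity, PAF = [P(Y=1) − p₀] / P(Y=1).
PAF = (0.60251 − 0.317) / 0.60251 ≈ 0.4739

PAF ≈ 0.474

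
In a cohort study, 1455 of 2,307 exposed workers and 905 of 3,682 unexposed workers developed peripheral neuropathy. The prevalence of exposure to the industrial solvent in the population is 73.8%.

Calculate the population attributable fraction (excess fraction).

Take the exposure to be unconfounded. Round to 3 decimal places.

PAF ≈ 0.536

p₁ = P(outcome | exposed) = 1455/2307 = 0.63069
p₀ = P(outcome | unexposed) = 905/3682 = 0.24579
Overall risk P(Y=1) = π·p₁ + (1−π)·p₀ = 0.738×0.63069 + 0.262×0.24579 = 0.52985.
Under exogeneity, PAF = [P(Y=1) − p₀] / P(Y=1).
PAF = (0.52985 − 0.24579) / 0.52985 ≈ 0.5361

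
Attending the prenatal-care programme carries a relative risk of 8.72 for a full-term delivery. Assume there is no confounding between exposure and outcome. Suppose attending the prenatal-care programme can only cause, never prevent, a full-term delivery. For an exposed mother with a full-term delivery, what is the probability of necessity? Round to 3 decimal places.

PN ≈ 0.885

Under exogeneity and monotonicity, PN = (RR − 1) / RR = 1 − 1/RR.
PN = (8.72 − 1) / 8.72 = 7.72 / 8.72 ≈ 0.8853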